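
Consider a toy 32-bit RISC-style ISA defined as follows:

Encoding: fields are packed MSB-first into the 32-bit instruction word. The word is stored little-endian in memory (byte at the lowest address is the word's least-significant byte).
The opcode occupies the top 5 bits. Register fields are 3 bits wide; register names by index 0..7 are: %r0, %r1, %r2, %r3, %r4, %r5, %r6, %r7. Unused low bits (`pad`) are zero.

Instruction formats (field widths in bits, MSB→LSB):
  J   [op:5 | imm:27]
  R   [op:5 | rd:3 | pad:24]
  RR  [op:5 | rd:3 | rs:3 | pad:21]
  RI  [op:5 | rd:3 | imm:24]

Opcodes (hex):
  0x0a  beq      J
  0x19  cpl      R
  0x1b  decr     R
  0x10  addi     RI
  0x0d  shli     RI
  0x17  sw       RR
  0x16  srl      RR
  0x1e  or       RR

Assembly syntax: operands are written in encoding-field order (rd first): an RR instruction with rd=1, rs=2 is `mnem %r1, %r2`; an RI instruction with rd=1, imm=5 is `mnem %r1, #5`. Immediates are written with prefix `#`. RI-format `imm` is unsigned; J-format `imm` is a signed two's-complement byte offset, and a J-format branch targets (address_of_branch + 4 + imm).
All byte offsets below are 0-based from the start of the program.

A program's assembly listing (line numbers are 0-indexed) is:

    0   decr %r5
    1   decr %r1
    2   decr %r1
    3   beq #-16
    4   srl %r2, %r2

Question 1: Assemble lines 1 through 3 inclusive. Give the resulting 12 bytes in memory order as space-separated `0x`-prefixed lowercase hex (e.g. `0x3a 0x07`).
line 1 (decr): pack op=0x1b:5|rd=1:3|pad=0:24 = 0xd9000000; little→ 00 00 00 d9
line 2 (decr): pack op=0x1b:5|rd=1:3|pad=0:24 = 0xd9000000; little→ 00 00 00 d9
line 3 (beq): pack op=0xa:5|imm=-16:27 = 0x57fffff0; little→ f0 ff ff 57

0x00 0x00 0x00 0xd9 0x00 0x00 0x00 0xd9 0xf0 0xff 0xff 0x57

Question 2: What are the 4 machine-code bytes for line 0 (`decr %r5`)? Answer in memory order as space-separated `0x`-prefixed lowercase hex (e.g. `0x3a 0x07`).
0x00 0x00 0x00 0xdd

L0: decr op=0x1b:5|rd=5:3|pad=0:24 ⇒ 0xdd000000 ⇒ little 00 00 00 dd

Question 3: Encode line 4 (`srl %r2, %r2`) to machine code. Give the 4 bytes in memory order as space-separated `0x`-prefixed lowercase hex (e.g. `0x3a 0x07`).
0x00 0x00 0x40 0xb2

4. srl fields op=0x16:5|rd=2:3|rs=2:3|pad=0:21 → word b2400000h → 00 00 40 b2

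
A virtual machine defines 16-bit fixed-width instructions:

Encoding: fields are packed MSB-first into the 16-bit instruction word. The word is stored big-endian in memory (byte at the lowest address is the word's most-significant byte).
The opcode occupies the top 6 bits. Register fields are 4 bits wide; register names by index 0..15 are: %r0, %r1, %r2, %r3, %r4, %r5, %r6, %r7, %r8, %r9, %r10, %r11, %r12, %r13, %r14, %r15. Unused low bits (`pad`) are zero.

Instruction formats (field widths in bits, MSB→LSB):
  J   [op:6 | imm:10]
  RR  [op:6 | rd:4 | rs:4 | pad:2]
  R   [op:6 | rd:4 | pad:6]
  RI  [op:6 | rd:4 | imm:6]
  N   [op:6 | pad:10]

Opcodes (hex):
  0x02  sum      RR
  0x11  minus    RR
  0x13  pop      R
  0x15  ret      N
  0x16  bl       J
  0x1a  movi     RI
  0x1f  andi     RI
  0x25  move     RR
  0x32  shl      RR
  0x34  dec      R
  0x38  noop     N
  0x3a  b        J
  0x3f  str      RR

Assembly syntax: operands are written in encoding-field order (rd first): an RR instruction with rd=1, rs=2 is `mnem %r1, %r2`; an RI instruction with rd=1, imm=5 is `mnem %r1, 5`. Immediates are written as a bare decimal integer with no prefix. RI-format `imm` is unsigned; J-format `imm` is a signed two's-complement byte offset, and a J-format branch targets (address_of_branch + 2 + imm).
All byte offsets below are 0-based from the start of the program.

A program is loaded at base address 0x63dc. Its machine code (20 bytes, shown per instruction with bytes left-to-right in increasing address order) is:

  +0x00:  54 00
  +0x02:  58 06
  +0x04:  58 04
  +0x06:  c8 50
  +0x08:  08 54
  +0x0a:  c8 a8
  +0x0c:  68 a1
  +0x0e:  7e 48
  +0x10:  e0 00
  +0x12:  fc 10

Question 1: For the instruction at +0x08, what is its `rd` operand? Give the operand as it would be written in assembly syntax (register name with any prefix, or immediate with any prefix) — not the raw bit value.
[08] 08 54 → 0x0854
  opcode bits[15:10]=0x2: sum/RR
  [9:6] rd=1 = %r1
  [5:2] rs=5 = %r5

%r1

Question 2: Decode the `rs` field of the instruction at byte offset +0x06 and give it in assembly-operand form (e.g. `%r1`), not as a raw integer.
@+06  big-endian(c8 50) = 0xc850
  top 6b → 0x32 → shl [RR]
  [9:6] rd=1 = %r1
  [5:2] rs=4 = %r4

%r4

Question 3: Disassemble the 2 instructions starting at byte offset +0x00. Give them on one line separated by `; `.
ret; bl 6

@+00  big-endian(54 00) = 0x5400
  opcode bits[15:10]=0x15: ret/N
@+02  big-endian(58 06) = 0x5806
  opcode bits[15:10]=0x16: bl/J
  imm@[9:0]=0x6 ⇒ 6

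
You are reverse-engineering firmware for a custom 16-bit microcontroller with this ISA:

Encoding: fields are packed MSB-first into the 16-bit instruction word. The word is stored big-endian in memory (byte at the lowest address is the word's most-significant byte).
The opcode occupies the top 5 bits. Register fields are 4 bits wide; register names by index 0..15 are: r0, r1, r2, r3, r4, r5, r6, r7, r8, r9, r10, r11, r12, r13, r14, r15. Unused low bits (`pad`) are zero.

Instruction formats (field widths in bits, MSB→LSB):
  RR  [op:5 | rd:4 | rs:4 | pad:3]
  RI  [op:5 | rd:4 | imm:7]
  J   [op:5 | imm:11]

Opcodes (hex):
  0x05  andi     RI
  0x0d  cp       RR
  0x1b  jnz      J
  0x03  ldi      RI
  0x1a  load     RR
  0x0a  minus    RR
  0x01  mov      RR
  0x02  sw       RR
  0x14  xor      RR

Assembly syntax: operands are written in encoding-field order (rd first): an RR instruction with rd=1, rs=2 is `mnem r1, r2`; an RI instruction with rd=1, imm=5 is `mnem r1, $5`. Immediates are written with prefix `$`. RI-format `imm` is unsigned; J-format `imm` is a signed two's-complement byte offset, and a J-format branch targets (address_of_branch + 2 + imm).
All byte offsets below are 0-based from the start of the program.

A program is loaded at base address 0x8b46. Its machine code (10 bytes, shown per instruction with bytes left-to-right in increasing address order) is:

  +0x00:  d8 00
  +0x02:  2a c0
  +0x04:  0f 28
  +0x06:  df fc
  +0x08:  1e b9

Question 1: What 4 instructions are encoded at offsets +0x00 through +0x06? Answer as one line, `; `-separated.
@+00  big-endian(d8 00) = 0xd800
  top 5b → 0x1b → jnz [J]
  imm@[10:0]=0x0 ⇒ $0
@+02  big-endian(2a c0) = 0x2ac0
  top 5b → 0x5 → andi [RI]
  rd@[10:7]=0x5 ⇒ r5
  imm@[6:0]=0x40 ⇒ $64
@+04  big-endian(0f 28) = 0x0f28
  top 5b → 0x1 → mov [RR]
  rd@[10:7]=0xe ⇒ r14
  rs@[6:3]=0x5 ⇒ r5
@+06  big-endian(df fc) = 0xdffc
  top 5b → 0x1b → jnz [J]
  imm@[10:0]=0x7fc (s11→-4) ⇒ $-4

jnz $0; andi r5, $64; mov r14, r5; jnz $-4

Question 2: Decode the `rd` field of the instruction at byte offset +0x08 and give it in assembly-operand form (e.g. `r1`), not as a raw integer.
r13

+0x08: 1e b9 ⇒ word 0x1eb9 (big)
  top 5b → 0x3 → ldi [RI]
  rd: (w>>7)&0xf=0xd → r13
  imm: (w>>0)&0x7f=0x39 → $57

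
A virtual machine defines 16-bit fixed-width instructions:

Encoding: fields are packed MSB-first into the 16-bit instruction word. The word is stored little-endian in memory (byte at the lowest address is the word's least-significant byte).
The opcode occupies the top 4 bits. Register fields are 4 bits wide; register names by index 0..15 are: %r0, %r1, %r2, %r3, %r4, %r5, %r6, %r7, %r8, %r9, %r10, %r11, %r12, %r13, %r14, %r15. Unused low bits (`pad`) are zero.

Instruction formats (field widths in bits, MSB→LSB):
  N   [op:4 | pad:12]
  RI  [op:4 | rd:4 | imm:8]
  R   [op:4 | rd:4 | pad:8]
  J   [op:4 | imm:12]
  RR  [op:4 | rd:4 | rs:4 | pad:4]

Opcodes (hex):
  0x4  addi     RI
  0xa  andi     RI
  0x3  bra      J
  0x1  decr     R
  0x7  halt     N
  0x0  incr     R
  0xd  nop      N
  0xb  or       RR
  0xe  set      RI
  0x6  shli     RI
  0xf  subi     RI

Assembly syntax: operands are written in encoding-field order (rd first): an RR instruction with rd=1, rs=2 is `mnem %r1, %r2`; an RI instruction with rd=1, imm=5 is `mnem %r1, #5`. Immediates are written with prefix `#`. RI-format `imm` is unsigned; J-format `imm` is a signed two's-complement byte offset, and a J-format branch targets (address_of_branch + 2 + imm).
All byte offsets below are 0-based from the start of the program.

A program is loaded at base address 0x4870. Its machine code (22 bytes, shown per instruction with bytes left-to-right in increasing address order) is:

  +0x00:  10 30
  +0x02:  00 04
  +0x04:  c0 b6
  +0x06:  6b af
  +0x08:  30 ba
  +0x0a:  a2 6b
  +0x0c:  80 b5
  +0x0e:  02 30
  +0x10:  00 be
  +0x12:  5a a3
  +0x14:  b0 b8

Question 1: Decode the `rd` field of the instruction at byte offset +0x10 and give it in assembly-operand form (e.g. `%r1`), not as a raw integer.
+0x10: 00 be ⇒ word 0xbe00 (little)
  top 4b → 0xb → or [RR]
  rd@[11:8]=0xe ⇒ %r14
  rs@[7:4]=0x0 ⇒ %r0

%r14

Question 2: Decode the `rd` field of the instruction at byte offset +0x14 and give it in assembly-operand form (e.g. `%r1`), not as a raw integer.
off 0x14: read b0 b8 as little → 0xb8b0
  opcode bits[15:12]=0xb: or/RR
  rd@[11:8]=0x8 ⇒ %r8
  rs@[7:4]=0xb ⇒ %r11

%r8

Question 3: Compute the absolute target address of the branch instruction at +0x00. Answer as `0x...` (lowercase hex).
0x4882

off 0x00: read 10 30 as little → 0x3010
  op=0x3010>>12=0x3 ⇒ bra (J)
  [11:0] imm=16 = #16
  target = base 0x4870 + off 0x00 + 2 + imm 16 = 0x4882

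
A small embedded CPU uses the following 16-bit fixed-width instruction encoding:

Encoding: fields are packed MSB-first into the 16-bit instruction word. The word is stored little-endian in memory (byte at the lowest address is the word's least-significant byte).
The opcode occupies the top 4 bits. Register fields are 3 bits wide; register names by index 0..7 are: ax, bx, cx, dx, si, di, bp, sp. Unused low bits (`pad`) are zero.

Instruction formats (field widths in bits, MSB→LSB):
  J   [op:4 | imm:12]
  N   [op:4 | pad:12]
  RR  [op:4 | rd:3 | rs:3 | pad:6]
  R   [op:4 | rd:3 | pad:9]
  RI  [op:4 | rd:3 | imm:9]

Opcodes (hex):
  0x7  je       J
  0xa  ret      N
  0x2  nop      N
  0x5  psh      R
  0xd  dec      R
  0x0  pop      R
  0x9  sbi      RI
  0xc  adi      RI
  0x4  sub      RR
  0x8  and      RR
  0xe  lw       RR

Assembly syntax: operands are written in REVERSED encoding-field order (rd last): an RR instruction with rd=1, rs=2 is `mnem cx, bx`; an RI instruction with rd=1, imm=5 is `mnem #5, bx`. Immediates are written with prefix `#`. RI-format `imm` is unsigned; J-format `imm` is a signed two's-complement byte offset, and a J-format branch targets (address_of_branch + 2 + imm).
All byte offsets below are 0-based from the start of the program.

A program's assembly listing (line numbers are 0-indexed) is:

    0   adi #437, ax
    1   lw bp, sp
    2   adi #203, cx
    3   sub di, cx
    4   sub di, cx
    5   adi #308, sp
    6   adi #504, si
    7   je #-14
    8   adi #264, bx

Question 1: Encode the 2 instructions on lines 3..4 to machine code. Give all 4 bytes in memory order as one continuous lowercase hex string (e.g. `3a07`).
3. sub fields op=0x4:4|rd=2:3|rs=5:3|pad=0:6 → word 4540h → 40 45
4. sub fields op=0x4:4|rd=2:3|rs=5:3|pad=0:6 → word 4540h → 40 45

40454045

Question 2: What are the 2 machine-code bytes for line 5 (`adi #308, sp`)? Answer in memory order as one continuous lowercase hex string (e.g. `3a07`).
L5: adi op=0xc:4|rd=7:3|imm=308:9 ⇒ 0xcf34 ⇒ little 34 cf

34cf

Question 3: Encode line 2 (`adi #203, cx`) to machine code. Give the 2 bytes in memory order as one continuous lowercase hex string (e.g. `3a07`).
cbc4

line 2 (adi): pack op=0xc:4|rd=2:3|imm=203:9 = 0xc4cb; little→ cb c4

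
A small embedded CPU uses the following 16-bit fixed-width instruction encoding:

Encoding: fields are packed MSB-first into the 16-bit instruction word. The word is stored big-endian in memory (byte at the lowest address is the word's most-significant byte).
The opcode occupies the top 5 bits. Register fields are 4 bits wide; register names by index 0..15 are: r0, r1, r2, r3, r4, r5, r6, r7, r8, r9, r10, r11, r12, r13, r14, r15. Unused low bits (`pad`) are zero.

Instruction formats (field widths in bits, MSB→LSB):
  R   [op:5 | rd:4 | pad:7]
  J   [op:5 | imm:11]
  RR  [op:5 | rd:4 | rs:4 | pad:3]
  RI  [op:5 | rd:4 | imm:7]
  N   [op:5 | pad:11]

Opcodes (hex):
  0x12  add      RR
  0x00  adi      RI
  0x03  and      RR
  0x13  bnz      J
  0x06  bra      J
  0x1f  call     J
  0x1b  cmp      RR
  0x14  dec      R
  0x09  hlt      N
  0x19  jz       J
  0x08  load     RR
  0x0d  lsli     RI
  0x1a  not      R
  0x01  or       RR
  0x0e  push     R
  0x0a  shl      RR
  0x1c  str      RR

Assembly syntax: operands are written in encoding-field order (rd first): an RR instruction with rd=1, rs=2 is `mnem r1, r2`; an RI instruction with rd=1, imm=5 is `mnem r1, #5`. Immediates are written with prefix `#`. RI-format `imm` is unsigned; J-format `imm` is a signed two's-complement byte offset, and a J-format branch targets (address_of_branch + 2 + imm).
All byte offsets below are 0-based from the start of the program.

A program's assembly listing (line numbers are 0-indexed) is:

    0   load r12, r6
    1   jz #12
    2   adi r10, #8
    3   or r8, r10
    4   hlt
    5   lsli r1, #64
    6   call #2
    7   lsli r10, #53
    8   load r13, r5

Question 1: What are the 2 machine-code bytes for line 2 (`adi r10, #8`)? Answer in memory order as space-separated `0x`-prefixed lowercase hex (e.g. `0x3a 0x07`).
L2: adi op=0x0:5|rd=10:4|imm=8:7 ⇒ 0x0508 ⇒ big 05 08

0x05 0x08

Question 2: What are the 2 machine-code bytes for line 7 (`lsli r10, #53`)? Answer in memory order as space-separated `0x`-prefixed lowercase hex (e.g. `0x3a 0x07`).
7. lsli fields op=0xd:5|rd=10:4|imm=53:7 → word 6d35h → 6d 35

0x6d 0x35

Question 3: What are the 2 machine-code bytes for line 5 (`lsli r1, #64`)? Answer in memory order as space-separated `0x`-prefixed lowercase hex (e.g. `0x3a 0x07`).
L5: lsli op=0xd:5|rd=1:4|imm=64:7 ⇒ 0x68c0 ⇒ big 68 c0

0x68 0xc0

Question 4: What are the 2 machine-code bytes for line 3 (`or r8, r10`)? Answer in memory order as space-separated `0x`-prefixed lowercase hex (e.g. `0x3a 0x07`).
3. or fields op=0x1:5|rd=8:4|rs=10:4|pad=0:3 → word 0c50h → 0c 50

0x0c 0x50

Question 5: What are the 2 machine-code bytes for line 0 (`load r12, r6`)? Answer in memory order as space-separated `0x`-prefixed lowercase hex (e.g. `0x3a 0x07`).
0x46 0x30

0. load fields op=0x8:5|rd=12:4|rs=6:4|pad=0:3 → word 4630h → 46 30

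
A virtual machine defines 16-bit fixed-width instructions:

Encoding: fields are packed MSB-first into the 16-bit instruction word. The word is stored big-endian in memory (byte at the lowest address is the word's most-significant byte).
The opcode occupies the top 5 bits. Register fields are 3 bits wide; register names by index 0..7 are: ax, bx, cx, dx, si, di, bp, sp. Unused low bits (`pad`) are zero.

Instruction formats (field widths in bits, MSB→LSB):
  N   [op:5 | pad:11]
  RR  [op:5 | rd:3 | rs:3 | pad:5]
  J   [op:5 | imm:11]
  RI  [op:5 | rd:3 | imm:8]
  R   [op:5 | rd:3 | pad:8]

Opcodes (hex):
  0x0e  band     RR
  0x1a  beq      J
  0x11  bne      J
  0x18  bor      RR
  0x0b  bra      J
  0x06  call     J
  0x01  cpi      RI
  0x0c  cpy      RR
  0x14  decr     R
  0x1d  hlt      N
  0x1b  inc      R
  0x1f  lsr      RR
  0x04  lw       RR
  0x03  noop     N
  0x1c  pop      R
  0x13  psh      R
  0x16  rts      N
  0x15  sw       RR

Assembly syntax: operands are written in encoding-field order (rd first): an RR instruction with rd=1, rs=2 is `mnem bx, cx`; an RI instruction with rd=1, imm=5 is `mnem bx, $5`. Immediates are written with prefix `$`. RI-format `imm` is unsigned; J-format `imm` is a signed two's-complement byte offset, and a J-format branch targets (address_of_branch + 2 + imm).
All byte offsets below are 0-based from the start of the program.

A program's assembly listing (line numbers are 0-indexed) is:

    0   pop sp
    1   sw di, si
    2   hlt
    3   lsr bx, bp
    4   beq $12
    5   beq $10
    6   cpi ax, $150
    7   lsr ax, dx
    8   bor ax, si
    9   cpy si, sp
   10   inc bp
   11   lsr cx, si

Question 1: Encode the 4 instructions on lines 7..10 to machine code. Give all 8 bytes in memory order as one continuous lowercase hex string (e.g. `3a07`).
7. lsr fields op=0x1f:5|rd=0:3|rs=3:3|pad=0:5 → word f860h → f8 60
8. bor fields op=0x18:5|rd=0:3|rs=4:3|pad=0:5 → word c080h → c0 80
9. cpy fields op=0xc:5|rd=4:3|rs=7:3|pad=0:5 → word 64e0h → 64 e0
10. inc fields op=0x1b:5|rd=6:3|pad=0:8 → word de00h → de 00

f860c08064e0de00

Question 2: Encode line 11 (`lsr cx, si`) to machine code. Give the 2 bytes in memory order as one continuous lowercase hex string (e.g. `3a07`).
fa80

11. lsr fields op=0x1f:5|rd=2:3|rs=4:3|pad=0:5 → word fa80h → fa 80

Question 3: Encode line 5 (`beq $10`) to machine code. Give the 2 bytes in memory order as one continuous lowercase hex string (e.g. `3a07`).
5. beq fields op=0x1a:5|imm=10:11 → word d00ah → d0 0a

d00a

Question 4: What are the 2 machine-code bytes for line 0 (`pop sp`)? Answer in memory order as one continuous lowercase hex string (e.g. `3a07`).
0. pop fields op=0x1c:5|rd=7:3|pad=0:8 → word e700h → e7 00

e700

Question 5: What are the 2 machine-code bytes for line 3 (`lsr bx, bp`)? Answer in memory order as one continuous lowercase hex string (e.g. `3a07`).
3. lsr fields op=0x1f:5|rd=1:3|rs=6:3|pad=0:5 → word f9c0h → f9 c0

f9c0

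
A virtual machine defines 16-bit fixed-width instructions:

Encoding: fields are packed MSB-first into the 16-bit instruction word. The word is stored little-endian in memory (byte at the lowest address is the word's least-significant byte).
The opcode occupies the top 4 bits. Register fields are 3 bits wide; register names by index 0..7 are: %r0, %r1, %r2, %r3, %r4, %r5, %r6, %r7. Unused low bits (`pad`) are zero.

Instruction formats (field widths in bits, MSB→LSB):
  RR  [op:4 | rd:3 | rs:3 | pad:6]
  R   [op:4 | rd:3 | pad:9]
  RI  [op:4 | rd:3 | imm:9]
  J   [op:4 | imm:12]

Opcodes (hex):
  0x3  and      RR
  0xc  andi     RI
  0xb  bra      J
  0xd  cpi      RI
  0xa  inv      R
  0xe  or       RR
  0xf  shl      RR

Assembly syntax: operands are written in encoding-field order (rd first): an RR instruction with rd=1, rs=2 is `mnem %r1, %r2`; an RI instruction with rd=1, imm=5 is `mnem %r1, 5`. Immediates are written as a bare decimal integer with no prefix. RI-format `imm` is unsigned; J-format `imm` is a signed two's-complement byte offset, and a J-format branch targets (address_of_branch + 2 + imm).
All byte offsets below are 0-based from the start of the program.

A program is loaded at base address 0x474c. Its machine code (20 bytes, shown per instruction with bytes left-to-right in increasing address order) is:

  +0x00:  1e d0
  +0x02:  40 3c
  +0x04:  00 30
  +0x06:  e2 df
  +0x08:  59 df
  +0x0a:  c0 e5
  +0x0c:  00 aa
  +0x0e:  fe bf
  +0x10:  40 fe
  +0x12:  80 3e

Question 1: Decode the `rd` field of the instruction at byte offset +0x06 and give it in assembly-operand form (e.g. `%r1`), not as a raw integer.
+0x06: e2 df ⇒ word 0xdfe2 (little)
  opcode bits[15:12]=0xd: cpi/RI
  rd: (w>>9)&0x7=0x7 → %r7
  imm: (w>>0)&0x1ff=0x1e2 → 482

%r7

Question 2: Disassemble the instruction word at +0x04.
and %r0, %r0

+0x04: 00 30 ⇒ word 0x3000 (little)
  opcode bits[15:12]=0x3: and/RR
  rd@[11:9]=0x0 ⇒ %r0
  rs@[8:6]=0x0 ⇒ %r0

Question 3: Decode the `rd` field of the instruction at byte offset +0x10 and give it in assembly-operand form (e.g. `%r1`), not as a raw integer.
%r7

[10] 40 fe → 0xfe40
  top 4b → 0xf → shl [RR]
  [11:9] rd=7 = %r7
  [8:6] rs=1 = %r1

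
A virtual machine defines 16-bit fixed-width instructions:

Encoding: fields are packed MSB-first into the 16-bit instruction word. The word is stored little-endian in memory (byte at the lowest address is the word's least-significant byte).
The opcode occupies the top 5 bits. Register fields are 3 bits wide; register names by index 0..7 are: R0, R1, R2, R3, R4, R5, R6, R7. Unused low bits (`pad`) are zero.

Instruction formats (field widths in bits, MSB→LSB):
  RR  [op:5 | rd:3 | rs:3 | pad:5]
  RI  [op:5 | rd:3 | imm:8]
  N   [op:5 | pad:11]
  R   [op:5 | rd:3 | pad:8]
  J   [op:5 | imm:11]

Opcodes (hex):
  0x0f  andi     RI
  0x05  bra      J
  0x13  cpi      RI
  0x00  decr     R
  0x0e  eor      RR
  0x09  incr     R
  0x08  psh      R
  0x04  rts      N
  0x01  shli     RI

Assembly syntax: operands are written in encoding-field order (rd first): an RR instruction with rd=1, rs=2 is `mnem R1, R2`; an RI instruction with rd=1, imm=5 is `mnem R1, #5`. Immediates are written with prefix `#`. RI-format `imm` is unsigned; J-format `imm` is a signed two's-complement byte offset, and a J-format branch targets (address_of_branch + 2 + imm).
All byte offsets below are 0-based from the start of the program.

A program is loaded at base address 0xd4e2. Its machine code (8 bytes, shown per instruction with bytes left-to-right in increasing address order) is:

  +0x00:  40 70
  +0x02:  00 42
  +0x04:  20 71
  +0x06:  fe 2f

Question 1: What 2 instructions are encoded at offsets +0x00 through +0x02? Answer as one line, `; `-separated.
eor R0, R2; psh R2

[00] 40 70 → 0x7040
  top 5b → 0xe → eor [RR]
  rd@[10:8]=0x0 ⇒ R0
  rs@[7:5]=0x2 ⇒ R2
[02] 00 42 → 0x4200
  top 5b → 0x8 → psh [R]
  rd@[10:8]=0x2 ⇒ R2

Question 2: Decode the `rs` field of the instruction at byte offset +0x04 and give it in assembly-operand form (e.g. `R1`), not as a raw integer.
R1

+0x04: 20 71 ⇒ word 0x7120 (little)
  opcode bits[15:11]=0xe: eor/RR
  rd: (w>>8)&0x7=0x1 → R1
  rs: (w>>5)&0x7=0x1 → R1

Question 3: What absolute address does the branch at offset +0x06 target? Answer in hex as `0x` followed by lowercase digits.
+0x06: fe 2f ⇒ word 0x2ffe (little)
  op=0x2ffe>>11=0x5 ⇒ bra (J)
  imm@[10:0]=0x7fe (s11→-2) ⇒ #-2
  target = base 0xd4e2 + off 0x06 + 2 + imm -2 = 0xd4e8

0xd4e8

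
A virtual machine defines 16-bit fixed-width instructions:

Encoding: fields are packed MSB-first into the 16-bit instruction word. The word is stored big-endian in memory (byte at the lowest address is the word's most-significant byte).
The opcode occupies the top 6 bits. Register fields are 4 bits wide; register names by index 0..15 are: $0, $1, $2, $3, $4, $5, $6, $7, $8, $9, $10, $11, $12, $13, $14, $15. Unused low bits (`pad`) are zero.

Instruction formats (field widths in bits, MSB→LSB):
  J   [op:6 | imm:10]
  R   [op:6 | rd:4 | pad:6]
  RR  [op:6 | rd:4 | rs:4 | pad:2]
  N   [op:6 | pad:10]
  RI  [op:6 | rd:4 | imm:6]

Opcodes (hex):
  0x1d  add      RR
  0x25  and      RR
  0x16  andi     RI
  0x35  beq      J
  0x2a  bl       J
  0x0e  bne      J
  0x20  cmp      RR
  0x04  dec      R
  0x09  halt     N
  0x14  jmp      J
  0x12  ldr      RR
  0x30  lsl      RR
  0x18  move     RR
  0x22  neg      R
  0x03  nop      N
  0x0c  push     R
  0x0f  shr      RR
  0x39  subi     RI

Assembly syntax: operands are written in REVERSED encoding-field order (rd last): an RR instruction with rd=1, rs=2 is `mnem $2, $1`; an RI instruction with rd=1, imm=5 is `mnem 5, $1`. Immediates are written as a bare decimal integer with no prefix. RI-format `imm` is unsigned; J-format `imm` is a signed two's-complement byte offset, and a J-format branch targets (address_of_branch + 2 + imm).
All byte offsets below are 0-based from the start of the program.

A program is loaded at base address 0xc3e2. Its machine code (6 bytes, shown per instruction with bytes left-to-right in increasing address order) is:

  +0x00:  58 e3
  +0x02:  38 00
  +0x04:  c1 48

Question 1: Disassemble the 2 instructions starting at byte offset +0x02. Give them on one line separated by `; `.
+0x02: 38 00 ⇒ word 0x3800 (big)
  op=0x3800>>10=0xe ⇒ bne (J)
  [9:0] imm=0 = 0
+0x04: c1 48 ⇒ word 0xc148 (big)
  op=0xc148>>10=0x30 ⇒ lsl (RR)
  [9:6] rd=5 = $5
  [5:2] rs=2 = $2

bne 0; lsl $2, $5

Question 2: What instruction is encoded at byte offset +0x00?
andi 35, $3

@+00  big-endian(58 e3) = 0x58e3
  op=0x58e3>>10=0x16 ⇒ andi (RI)
  rd: (w>>6)&0xf=0x3 → $3
  imm: (w>>0)&0x3f=0x23 → 35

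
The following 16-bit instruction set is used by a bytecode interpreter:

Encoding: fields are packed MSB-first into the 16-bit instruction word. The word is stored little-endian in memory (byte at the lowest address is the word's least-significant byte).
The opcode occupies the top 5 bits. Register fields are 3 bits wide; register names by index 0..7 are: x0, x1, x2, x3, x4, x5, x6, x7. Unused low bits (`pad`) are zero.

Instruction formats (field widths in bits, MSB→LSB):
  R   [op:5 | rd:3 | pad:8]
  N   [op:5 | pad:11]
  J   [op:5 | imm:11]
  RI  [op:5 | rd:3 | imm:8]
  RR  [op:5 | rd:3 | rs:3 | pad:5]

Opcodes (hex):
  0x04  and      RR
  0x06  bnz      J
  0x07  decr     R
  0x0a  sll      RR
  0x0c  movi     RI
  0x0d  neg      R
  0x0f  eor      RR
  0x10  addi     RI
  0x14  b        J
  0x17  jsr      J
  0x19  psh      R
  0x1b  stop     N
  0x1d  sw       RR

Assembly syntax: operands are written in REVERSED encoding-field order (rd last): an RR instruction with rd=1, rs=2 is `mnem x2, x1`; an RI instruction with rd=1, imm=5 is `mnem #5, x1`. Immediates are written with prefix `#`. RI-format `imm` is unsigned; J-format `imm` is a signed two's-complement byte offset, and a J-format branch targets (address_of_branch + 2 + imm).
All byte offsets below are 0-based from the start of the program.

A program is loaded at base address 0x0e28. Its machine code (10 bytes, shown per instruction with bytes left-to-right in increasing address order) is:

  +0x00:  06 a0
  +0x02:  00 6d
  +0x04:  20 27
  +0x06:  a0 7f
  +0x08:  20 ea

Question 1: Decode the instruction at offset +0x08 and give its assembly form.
sw x1, x2

+0x08: 20 ea ⇒ word 0xea20 (little)
  op=0xea20>>11=0x1d ⇒ sw (RR)
  rd@[10:8]=0x2 ⇒ x2
  rs@[7:5]=0x1 ⇒ x1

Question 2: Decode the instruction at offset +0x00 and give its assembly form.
b #6

@+00  little-endian(06 a0) = 0xa006
  op=0xa006>>11=0x14 ⇒ b (J)
  imm@[10:0]=0x6 ⇒ #6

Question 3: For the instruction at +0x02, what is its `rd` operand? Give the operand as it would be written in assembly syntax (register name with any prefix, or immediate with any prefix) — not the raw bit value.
@+02  little-endian(00 6d) = 0x6d00
  op=0x6d00>>11=0xd ⇒ neg (R)
  [10:8] rd=5 = x5

x5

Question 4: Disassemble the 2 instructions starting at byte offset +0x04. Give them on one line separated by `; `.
and x1, x7; eor x5, x7

+0x04: 20 27 ⇒ word 0x2720 (little)
  opcode bits[15:11]=0x4: and/RR
  rd@[10:8]=0x7 ⇒ x7
  rs@[7:5]=0x1 ⇒ x1
+0x06: a0 7f ⇒ word 0x7fa0 (little)
  opcode bits[15:11]=0xf: eor/RR
  rd@[10:8]=0x7 ⇒ x7
  rs@[7:5]=0x5 ⇒ x5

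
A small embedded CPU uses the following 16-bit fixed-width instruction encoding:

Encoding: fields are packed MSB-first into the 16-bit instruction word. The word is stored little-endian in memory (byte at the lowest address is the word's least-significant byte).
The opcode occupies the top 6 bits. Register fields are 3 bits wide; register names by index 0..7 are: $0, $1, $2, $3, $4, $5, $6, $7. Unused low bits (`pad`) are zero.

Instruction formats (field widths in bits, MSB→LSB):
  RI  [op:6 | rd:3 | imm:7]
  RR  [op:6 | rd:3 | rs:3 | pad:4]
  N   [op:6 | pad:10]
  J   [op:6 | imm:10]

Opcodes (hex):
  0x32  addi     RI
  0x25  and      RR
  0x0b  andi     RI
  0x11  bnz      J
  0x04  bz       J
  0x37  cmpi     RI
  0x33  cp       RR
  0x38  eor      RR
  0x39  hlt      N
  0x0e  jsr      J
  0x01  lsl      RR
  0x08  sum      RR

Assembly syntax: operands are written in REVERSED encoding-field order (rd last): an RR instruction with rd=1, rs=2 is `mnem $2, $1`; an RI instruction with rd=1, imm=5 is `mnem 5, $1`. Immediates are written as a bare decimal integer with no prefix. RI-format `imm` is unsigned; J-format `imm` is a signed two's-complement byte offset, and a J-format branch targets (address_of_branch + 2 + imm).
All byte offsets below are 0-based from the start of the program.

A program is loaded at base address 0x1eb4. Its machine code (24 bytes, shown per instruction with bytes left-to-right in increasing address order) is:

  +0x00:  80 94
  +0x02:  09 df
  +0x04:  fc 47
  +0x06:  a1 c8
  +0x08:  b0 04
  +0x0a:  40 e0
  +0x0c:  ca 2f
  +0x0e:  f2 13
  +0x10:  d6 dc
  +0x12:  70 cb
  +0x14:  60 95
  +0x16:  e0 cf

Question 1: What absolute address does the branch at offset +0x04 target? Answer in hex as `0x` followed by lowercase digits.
0x1eb6

@+04  little-endian(fc 47) = 0x47fc
  top 6b → 0x11 → bnz [J]
  [9:0] imm=1020 (s10→-4) = -4
  target = base 0x1eb4 + off 0x04 + 2 + imm -4 = 0x1eb6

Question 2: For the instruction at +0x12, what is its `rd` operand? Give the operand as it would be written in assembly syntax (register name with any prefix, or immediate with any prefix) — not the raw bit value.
@+12  little-endian(70 cb) = 0xcb70
  opcode bits[15:10]=0x32: addi/RI
  rd@[9:7]=0x6 ⇒ $6
  imm@[6:0]=0x70 ⇒ 112

$6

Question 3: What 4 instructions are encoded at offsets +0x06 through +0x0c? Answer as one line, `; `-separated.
+0x06: a1 c8 ⇒ word 0xc8a1 (little)
  top 6b → 0x32 → addi [RI]
  rd: (w>>7)&0x7=0x1 → $1
  imm: (w>>0)&0x7f=0x21 → 33
+0x08: b0 04 ⇒ word 0x04b0 (little)
  top 6b → 0x1 → lsl [RR]
  rd: (w>>7)&0x7=0x1 → $1
  rs: (w>>4)&0x7=0x3 → $3
+0x0a: 40 e0 ⇒ word 0xe040 (little)
  top 6b → 0x38 → eor [RR]
  rd: (w>>7)&0x7=0x0 → $0
  rs: (w>>4)&0x7=0x4 → $4
+0x0c: ca 2f ⇒ word 0x2fca (little)
  top 6b → 0xb → andi [RI]
  rd: (w>>7)&0x7=0x7 → $7
  imm: (w>>0)&0x7f=0x4a → 74

addi 33, $1; lsl $3, $1; eor $4, $0; andi 74, $7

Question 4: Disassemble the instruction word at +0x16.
cp $6, $7

off 0x16: read e0 cf as little → 0xcfe0
  top 6b → 0x33 → cp [RR]
  rd: (w>>7)&0x7=0x7 → $7
  rs: (w>>4)&0x7=0x6 → $6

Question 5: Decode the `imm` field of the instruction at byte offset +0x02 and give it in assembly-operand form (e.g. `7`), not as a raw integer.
9

+0x02: 09 df ⇒ word 0xdf09 (little)
  opcode bits[15:10]=0x37: cmpi/RI
  rd@[9:7]=0x6 ⇒ $6
  imm@[6:0]=0x9 ⇒ 9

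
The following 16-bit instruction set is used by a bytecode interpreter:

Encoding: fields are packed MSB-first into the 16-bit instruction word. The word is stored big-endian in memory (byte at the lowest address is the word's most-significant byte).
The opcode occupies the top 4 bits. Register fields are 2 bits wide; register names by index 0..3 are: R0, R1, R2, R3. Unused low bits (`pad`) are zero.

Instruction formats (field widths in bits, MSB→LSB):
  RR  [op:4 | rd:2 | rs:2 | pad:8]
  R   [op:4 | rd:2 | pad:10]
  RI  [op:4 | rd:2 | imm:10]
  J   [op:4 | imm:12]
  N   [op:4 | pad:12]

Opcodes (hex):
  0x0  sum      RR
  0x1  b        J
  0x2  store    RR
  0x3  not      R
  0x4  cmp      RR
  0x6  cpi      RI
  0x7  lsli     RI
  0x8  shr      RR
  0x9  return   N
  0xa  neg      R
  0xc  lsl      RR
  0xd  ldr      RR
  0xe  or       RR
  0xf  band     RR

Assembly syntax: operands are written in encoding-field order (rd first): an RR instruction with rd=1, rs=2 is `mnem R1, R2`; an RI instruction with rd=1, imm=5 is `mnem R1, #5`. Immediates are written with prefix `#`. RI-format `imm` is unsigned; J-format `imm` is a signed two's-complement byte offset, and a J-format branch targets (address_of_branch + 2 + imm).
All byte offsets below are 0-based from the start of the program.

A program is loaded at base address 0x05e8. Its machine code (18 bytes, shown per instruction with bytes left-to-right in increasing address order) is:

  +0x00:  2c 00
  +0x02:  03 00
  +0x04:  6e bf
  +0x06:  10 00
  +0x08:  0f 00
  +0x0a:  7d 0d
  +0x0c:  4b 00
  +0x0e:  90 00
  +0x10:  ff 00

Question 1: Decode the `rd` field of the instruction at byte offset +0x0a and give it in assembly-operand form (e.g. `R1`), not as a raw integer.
R3

[0a] 7d 0d → 0x7d0d
  top 4b → 0x7 → lsli [RI]
  rd@[11:10]=0x3 ⇒ R3
  imm@[9:0]=0x10d ⇒ #269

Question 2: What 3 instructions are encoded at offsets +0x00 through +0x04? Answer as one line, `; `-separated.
[00] 2c 00 → 0x2c00
  op=0x2c00>>12=0x2 ⇒ store (RR)
  rd: (w>>10)&0x3=0x3 → R3
  rs: (w>>8)&0x3=0x0 → R0
[02] 03 00 → 0x0300
  op=0x0300>>12=0x0 ⇒ sum (RR)
  rd: (w>>10)&0x3=0x0 → R0
  rs: (w>>8)&0x3=0x3 → R3
[04] 6e bf → 0x6ebf
  op=0x6ebf>>12=0x6 ⇒ cpi (RI)
  rd: (w>>10)&0x3=0x3 → R3
  imm: (w>>0)&0x3ff=0x2bf → #703

store R3, R0; sum R0, R3; cpi R3, #703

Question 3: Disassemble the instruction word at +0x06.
b #0

[06] 10 00 → 0x1000
  opcode bits[15:12]=0x1: b/J
  imm: (w>>0)&0xfff=0x0 → #0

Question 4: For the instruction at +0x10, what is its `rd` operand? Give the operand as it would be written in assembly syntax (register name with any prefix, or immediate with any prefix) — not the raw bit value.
R3

+0x10: ff 00 ⇒ word 0xff00 (big)
  op=0xff00>>12=0xf ⇒ band (RR)
  rd: (w>>10)&0x3=0x3 → R3
  rs: (w>>8)&0x3=0x3 → R3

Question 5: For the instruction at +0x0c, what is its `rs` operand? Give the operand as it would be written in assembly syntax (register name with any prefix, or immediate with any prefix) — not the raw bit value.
off 0x0c: read 4b 00 as big → 0x4b00
  op=0x4b00>>12=0x4 ⇒ cmp (RR)
  [11:10] rd=2 = R2
  [9:8] rs=3 = R3

R3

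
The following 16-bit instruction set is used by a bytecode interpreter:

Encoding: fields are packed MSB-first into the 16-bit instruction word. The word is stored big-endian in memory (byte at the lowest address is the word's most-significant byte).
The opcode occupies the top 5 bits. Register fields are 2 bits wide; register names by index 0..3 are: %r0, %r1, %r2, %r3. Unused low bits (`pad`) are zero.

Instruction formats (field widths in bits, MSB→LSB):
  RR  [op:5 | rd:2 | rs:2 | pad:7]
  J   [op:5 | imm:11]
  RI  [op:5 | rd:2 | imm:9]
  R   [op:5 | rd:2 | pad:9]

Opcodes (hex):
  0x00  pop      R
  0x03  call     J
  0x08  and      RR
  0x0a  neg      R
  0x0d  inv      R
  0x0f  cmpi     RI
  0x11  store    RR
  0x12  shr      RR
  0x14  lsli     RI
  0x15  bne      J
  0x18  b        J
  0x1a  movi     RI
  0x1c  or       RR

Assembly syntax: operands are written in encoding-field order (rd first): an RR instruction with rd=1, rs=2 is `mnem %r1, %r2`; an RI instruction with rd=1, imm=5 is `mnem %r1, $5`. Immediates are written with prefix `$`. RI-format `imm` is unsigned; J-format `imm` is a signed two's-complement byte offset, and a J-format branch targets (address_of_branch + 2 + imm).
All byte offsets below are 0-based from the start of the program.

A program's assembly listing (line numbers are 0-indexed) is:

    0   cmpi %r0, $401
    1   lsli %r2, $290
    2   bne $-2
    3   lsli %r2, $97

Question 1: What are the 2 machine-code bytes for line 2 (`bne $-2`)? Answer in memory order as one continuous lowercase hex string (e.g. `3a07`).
affe

line 2 (bne): pack op=0x15:5|imm=-2:11 = 0xaffe; big→ af fe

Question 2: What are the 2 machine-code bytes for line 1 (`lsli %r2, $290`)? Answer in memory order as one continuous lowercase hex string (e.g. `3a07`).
a522

line 1 (lsli): pack op=0x14:5|rd=2:2|imm=290:9 = 0xa522; big→ a5 22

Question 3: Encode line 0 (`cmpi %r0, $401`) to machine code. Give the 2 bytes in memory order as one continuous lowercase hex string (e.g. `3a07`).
0. cmpi fields op=0xf:5|rd=0:2|imm=401:9 → word 7991h → 79 91

7991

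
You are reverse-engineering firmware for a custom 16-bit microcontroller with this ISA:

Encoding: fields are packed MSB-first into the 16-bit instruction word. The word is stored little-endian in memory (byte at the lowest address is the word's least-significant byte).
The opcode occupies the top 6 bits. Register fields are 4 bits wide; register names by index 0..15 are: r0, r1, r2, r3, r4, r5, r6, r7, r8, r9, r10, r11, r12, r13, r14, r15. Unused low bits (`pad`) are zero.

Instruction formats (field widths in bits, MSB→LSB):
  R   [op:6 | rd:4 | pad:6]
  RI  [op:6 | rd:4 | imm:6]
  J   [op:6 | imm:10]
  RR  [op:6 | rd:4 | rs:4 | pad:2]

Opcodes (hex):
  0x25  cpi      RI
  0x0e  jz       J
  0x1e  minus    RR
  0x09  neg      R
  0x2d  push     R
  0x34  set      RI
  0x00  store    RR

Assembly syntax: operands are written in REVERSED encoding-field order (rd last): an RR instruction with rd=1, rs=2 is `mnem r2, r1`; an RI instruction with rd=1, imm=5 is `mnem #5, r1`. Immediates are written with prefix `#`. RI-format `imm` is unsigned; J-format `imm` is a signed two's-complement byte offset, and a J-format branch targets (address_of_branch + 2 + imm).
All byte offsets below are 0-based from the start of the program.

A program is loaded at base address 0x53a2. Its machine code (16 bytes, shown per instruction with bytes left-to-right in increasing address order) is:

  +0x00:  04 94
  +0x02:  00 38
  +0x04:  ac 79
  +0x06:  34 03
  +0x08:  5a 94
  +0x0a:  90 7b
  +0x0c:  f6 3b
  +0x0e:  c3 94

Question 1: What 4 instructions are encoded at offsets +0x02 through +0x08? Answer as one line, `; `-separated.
+0x02: 00 38 ⇒ word 0x3800 (little)
  op=0x3800>>10=0xe ⇒ jz (J)
  imm: (w>>0)&0x3ff=0x0 → #0
+0x04: ac 79 ⇒ word 0x79ac (little)
  op=0x79ac>>10=0x1e ⇒ minus (RR)
  rd: (w>>6)&0xf=0x6 → r6
  rs: (w>>2)&0xf=0xb → r11
+0x06: 34 03 ⇒ word 0x0334 (little)
  op=0x0334>>10=0x0 ⇒ store (RR)
  rd: (w>>6)&0xf=0xc → r12
  rs: (w>>2)&0xf=0xd → r13
+0x08: 5a 94 ⇒ word 0x945a (little)
  op=0x945a>>10=0x25 ⇒ cpi (RI)
  rd: (w>>6)&0xf=0x1 → r1
  imm: (w>>0)&0x3f=0x1a → #26

jz #0; minus r11, r6; store r13, r12; cpi #26, r1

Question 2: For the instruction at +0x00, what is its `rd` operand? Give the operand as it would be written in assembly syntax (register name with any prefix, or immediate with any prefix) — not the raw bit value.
+0x00: 04 94 ⇒ word 0x9404 (little)
  opcode bits[15:10]=0x25: cpi/RI
  [9:6] rd=0 = r0
  [5:0] imm=4 = #4

r0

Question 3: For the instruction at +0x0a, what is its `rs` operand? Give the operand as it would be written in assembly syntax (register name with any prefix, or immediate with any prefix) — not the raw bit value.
r4

@+0a  little-endian(90 7b) = 0x7b90
  opcode bits[15:10]=0x1e: minus/RR
  [9:6] rd=14 = r14
  [5:2] rs=4 = r4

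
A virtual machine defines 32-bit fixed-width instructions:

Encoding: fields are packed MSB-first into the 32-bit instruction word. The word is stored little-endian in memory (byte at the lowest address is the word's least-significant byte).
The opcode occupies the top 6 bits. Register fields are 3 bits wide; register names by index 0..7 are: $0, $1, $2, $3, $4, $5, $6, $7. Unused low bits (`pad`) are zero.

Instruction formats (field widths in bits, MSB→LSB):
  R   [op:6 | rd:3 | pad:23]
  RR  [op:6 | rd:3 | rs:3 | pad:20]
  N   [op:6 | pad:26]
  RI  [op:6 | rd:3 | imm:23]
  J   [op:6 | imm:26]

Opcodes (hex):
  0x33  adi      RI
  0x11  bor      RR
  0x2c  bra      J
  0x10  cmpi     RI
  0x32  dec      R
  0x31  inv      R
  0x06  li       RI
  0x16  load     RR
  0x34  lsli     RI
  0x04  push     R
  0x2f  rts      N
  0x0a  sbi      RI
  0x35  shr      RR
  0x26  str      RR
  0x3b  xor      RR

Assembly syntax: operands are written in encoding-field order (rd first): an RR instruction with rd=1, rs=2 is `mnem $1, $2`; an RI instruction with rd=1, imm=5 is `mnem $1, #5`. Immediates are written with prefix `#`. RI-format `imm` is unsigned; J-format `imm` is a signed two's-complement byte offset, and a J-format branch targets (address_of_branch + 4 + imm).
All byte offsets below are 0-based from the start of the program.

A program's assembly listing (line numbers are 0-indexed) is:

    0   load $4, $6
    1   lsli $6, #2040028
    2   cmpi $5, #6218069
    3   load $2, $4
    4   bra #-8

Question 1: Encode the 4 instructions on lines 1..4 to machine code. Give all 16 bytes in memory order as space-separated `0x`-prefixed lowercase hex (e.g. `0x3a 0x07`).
1. lsli fields op=0x34:6|rd=6:3|imm=2040028:23 → word d31f20dch → dc 20 1f d3
2. cmpi fields op=0x10:6|rd=5:3|imm=6218069:23 → word 42dee155h → 55 e1 de 42
3. load fields op=0x16:6|rd=2:3|rs=4:3|pad=0:20 → word 59400000h → 00 00 40 59
4. bra fields op=0x2c:6|imm=-8:26 → word b3fffff8h → f8 ff ff b3

0xdc 0x20 0x1f 0xd3 0x55 0xe1 0xde 0x42 0x00 0x00 0x40 0x59 0xf8 0xff 0xff 0xb3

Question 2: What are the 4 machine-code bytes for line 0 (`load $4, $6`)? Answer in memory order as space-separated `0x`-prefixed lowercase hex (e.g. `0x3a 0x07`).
0x00 0x00 0x60 0x5a

line 0 (load): pack op=0x16:6|rd=4:3|rs=6:3|pad=0:20 = 0x5a600000; little→ 00 00 60 5a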